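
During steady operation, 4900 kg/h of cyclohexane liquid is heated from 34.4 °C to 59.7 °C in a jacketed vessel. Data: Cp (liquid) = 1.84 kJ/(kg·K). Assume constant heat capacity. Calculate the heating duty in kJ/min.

Q = 3800 kJ/min

Q = ṁ·Cp·ΔT = 4900 × 1.84 × (59.7 − 34.4) = 228100 kJ/h
Converting: 228100 / 3600 s = 63.362 kW
Heating duty = 3801.7 kJ/min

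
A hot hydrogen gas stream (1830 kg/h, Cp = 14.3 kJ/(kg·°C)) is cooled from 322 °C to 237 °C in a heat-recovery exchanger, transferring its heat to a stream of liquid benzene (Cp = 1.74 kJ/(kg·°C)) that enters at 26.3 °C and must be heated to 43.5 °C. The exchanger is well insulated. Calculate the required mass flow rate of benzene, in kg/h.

ṁ_c = 74300 kg/h

Heat released by hot stream: Q = 1830 × 14.3 × (322 − 237) = 2.2244e+06 kJ/h
Energy balance on cold side (adiabatic exchanger): Q = ṁ_c·Cp_c·(T_c,out − T_c,in)
ṁ_c = 2.2244e+06 / [1.74 × (43.5 − 26.3)] = 74324 kg/h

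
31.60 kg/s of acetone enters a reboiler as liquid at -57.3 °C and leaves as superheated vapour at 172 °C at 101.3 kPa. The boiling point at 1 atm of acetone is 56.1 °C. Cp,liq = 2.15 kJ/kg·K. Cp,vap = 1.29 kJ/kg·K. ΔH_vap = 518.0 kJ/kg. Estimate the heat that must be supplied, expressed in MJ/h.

liquid -57.3→56.1 °C: 243.81 kJ/kg
vaporisation at 56.1 °C: 518 kJ/kg
vapour 56.1→172 °C: 149.51 kJ/kg
Δh = 243.81 + 518 + 149.51 = 911.32 kJ/kg
Q = ṁ·Δh = 31.60 kg/s × 911.32 kJ/kg = 28798 kJ/s
|Q| = 28798 kW = 103670 MJ/h

Q = 104000 MJ/h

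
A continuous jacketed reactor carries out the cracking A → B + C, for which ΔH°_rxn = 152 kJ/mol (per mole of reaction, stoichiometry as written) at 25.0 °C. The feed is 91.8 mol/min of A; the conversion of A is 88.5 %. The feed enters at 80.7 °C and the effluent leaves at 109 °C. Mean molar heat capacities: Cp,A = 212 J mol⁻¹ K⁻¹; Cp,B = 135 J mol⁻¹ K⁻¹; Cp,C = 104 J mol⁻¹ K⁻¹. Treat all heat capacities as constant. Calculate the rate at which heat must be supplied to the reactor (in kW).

Extent of reaction ξ = 0.885 × 91.8 = 81.243 mol/min
Reaction term: ξ·ΔH°_rxn = 81.243 × 152 = 12349 kJ/min
Sensible, feed 80.7→25 °C: -1084 kJ/min
Outlet flows (mol/min): A 10.557, B 81.243, C 81.243
Sensible, products 25→109 °C: 1819 kJ/min
Q = ΔH = 13084 kJ/min = 218.07 kW
Heat supplied = 218.07 kW

Q_in = 218 kW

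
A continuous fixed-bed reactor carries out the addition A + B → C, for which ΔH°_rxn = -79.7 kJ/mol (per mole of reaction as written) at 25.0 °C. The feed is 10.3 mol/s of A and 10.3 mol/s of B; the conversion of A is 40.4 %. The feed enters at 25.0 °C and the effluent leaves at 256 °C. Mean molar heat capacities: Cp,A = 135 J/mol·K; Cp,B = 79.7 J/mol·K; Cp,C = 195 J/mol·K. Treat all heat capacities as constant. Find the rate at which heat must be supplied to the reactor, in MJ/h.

Q_in = 577 MJ/h

Extent of reaction ξ = 0.404 × 10.3 = 4.1612 mol/s
Reaction term: ξ·ΔH°_rxn = 4.1612 × -79.7 = -331.65 kJ/s
Sensible, feed 25.0→25 °C: 0 kJ/s
Outlet flows (mol/s): A 6.1388, B 6.1388, C 4.1612
Sensible, products 25→256 °C: 491.9 kJ/s
Q = ΔH = 160.25 kJ/s = 160.25 kW
Heat supplied = 576.91 MJ/h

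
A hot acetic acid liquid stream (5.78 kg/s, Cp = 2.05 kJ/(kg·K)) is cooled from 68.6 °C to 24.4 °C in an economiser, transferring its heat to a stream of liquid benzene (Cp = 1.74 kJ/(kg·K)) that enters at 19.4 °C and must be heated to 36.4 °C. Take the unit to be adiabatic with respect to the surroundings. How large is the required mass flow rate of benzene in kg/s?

Heat released by hot stream: Q = 5.78 × 2.05 × (68.6 − 24.4) = 523.73 kJ/s
Energy balance on cold side (adiabatic exchanger): Q = ṁ_c·Cp_c·(T_c,out − T_c,in)
ṁ_c = 523.73 / [1.74 × (36.4 − 19.4)] = 17.705 kg/s

ṁ_c = 17.7 kg/s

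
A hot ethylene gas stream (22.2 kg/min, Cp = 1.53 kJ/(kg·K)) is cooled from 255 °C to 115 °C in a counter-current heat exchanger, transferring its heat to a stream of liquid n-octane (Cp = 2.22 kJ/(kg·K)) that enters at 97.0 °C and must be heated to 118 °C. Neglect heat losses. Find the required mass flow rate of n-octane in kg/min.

Heat released by hot stream: Q = 22.2 × 1.53 × (255 − 115) = 4755.2 kJ/min
Energy balance on cold side (adiabatic exchanger): Q = ṁ_c·Cp_c·(T_c,out − T_c,in)
ṁ_c = 4755.2 / [2.22 × (118 − 97.0)] = 102 kg/min

ṁ_c = 102 kg/min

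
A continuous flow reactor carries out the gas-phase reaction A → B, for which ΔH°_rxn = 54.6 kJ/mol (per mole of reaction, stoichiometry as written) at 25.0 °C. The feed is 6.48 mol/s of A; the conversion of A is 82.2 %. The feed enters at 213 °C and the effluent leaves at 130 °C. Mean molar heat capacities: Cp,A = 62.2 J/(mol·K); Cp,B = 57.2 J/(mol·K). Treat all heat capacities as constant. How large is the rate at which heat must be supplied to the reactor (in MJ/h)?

Q_in = 916 MJ/h

Extent of reaction ξ = 0.822 × 6.48 = 5.3266 mol/s
Reaction term: ξ·ΔH°_rxn = 5.3266 × 54.6 = 290.83 kJ/s
Sensible, feed 213→25 °C: -75.775 kJ/s
Outlet flows (mol/s): A 1.1534, B 5.3266
Sensible, products 25→130 °C: 39.524 kJ/s
Q = ΔH = 254.58 kJ/s = 254.58 kW
Heat supplied = 916.49 MJ/h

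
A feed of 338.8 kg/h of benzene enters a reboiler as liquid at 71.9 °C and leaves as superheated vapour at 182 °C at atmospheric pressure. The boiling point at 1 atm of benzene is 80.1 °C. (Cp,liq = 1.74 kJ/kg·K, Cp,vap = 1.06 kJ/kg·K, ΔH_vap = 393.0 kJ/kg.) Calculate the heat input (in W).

liquid 71.9→80.1 °C: 14.268 kJ/kg
vaporisation at 80.1 °C: 393 kJ/kg
vapour 80.1→182 °C: 108.01 kJ/kg
Δh = 14.268 + 393 + 108.01 = 515.28 kJ/kg
Q = ṁ·Δh = 338.8 kg/h × 515.28 kJ/kg = 174580 kJ/h
|Q| = 48.494 kW = 48494 W

Q = 48500 W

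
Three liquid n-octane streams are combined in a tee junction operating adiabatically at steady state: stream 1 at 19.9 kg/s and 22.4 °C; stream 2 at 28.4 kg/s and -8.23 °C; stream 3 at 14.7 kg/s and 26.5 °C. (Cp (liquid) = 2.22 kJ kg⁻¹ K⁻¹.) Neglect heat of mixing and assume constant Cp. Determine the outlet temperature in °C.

Energy balance with Q = 0: Σ ṁᵢCp,ᵢ(T_out − Tᵢ) = 0
T_out = Σ ṁᵢCp,ᵢTᵢ / Σ ṁᵢCp,ᵢ
      = 1335.5 / 139.86 = 9.5489 °C

T_out = 9.55 °C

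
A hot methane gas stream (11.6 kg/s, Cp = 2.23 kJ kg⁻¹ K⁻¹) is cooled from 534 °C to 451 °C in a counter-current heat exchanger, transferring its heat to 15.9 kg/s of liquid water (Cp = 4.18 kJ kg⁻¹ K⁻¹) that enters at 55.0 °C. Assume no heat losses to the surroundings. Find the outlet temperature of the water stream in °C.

T_c,out = 87.3 °C

Heat released by hot stream: Q = 11.6 × 2.23 × (534 − 451) = 2147 kJ/s
Energy balance on cold side (adiabatic exchanger): Q = ṁ_c·Cp_c·(T_c,out − T_c,in)
T_c,out = 55.0 + 2147/(15.9 × 4.18) = 87.305 °C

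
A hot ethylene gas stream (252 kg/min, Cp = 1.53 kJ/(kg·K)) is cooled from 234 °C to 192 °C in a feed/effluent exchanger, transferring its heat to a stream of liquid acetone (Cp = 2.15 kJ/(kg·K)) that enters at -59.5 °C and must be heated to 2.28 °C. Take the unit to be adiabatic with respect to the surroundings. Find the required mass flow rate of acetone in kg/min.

Heat released by hot stream: Q = 252 × 1.53 × (234 − 192) = 16194 kJ/min
Energy balance on cold side (adiabatic exchanger): Q = ṁ_c·Cp_c·(T_c,out − T_c,in)
ṁ_c = 16194 / [2.15 × (2.28 − -59.5)] = 121.91 kg/min

ṁ_c = 122 kg/min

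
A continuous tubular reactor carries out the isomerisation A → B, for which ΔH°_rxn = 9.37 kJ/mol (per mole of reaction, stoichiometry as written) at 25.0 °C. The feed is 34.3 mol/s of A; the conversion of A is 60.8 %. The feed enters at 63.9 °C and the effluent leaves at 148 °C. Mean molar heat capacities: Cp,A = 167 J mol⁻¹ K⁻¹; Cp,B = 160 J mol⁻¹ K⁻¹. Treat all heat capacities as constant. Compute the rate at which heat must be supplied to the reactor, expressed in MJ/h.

Extent of reaction ξ = 0.608 × 34.3 = 20.854 mol/s
Reaction term: ξ·ΔH°_rxn = 20.854 × 9.37 = 195.41 kJ/s
Sensible, feed 63.9→25 °C: -222.82 kJ/s
Outlet flows (mol/s): A 13.446, B 20.854
Sensible, products 25→148 °C: 686.6 kJ/s
Q = ΔH = 659.18 kJ/s = 659.18 kW
Heat supplied = 2373.1 MJ/h

Q_in = 2370 MJ/h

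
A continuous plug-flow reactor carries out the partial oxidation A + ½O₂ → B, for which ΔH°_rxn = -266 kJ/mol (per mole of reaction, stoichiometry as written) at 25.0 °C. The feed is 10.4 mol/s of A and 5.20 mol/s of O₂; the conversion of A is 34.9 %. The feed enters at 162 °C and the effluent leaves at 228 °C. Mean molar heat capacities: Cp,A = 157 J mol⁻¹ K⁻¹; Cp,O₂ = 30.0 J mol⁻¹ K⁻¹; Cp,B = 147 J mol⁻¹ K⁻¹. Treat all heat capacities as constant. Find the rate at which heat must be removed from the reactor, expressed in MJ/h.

Q_out = 3120 MJ/h

Extent of reaction ξ = 0.349 × 10.4 = 3.6296 mol/s
Reaction term: ξ·ΔH°_rxn = 3.6296 × -266 = -965.47 kJ/s
Sensible, feed 162→25 °C: -245.07 kJ/s
Outlet flows (mol/s): A 6.7704, O₂ 3.3852, B 3.6296
Sensible, products 25→228 °C: 344.71 kJ/s
Q = ΔH = -865.83 kJ/s = -865.83 kW
Heat removed = 3117 MJ/h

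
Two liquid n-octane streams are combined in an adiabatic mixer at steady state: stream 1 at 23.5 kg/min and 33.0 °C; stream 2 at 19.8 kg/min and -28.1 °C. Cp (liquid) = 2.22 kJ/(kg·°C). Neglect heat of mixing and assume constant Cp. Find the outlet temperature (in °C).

No heat crosses the boundary, so H_out = H_in.
T_out = Σ ṁᵢCp,ᵢTᵢ / Σ ṁᵢCp,ᵢ
      = 486.45 / 96.126 = 5.0605 °C

T_out = 5.06 °C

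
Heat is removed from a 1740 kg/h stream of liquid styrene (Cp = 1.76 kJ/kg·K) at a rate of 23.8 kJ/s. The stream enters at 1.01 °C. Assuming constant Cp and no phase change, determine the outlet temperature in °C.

T_out = -27.0 °C

Q = 23.8 kJ/s = 85680 kJ/h
ΔT = Q/(ṁ·Cp) = 85680/(1740×1.76) = 27.978 K
T_out = 1.01 − 27.978 = -26.968 °C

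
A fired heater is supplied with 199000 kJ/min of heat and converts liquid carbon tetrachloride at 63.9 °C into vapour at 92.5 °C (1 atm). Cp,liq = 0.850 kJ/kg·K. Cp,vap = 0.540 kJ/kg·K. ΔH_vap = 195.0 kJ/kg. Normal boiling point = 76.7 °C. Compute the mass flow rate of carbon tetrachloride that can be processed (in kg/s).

ṁ = 15.5 kg/s

Δh = 0.850×(76.7−63.9) + 195.0 + 0.540×(92.5−76.7) = 214.41 kJ/kg
Q = 199000 kJ/min = 3316.7 kJ/s = 3316.7 kJ/s
ṁ = Q/Δh = 3316.7 / 214.41 = 15.469 kg/s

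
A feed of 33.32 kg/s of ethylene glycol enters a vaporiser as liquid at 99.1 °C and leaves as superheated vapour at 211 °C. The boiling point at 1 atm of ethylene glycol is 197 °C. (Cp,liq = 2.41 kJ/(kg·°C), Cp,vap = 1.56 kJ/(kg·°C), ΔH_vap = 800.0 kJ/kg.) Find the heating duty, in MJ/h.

liquid 99.1→197 °C: 235.94 kJ/kg
vaporisation at 197 °C: 800 kJ/kg
vapour 197→211 °C: 21.84 kJ/kg
Δh = 235.94 + 800 + 21.84 = 1057.8 kJ/kg
Q = ṁ·Δh = 33.32 kg/s × 1057.8 kJ/kg = 35245 kJ/s
|Q| = 35245 kW = 126880 MJ/h

Q = 127000 MJ/h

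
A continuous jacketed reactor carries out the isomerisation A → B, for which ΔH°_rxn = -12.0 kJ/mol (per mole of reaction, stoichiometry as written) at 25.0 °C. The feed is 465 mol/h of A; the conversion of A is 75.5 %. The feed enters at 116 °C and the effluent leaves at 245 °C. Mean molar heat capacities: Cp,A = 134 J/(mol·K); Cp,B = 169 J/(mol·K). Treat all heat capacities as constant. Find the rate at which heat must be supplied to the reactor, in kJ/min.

Q_in = 109 kJ/min

Extent of reaction ξ = 0.755 × 465 = 351.07 mol/h
Reaction term: ξ·ΔH°_rxn = 351.07 × -12.0 = -4212.9 kJ/h
Sensible, feed 116→25 °C: -5670.2 kJ/h
Outlet flows (mol/h): A 113.93, B 351.07
Sensible, products 25→245 °C: 16411 kJ/h
Q = ΔH = 6528.4 kJ/h = 1.8134 kW
Heat supplied = 108.81 kJ/min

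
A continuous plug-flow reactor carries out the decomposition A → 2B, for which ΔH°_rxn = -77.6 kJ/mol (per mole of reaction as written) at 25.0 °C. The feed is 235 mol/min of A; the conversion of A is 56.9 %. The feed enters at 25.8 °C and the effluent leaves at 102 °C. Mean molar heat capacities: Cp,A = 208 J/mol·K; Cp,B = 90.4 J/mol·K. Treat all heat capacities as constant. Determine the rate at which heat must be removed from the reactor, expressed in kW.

Extent of reaction ξ = 0.569 × 235 = 133.71 mol/min
Reaction term: ξ·ΔH°_rxn = 133.71 × -77.6 = -10376 kJ/min
Sensible, feed 25.8→25 °C: -39.104 kJ/min
Outlet flows (mol/min): A 101.29, B 267.43
Sensible, products 25→102 °C: 3483.7 kJ/min
Q = ΔH = -6931.7 kJ/min = -115.53 kW
Heat removed = 115.53 kW

Q_out = 116 kW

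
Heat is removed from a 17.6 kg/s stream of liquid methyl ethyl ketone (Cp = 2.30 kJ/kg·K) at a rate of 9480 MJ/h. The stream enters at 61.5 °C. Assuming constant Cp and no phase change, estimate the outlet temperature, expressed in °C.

Q = 9480 MJ/h = 2633.3 kJ/s
ΔT = Q/(ṁ·Cp) = 2633.3/(17.6×2.30) = 65.053 K
T_out = 61.5 − 65.053 = -3.5527 °C

T_out = -3.55 °C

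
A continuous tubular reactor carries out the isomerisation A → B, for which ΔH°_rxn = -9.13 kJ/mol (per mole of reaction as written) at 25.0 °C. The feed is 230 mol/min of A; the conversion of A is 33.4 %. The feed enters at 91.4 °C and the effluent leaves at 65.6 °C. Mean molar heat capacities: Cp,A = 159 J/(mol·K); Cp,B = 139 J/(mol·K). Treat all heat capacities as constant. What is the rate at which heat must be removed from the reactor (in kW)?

Q_out = 28.5 kW

Extent of reaction ξ = 0.334 × 230 = 76.82 mol/min
Reaction term: ξ·ΔH°_rxn = 76.82 × -9.13 = -701.37 kJ/min
Sensible, feed 91.4→25 °C: -2428.2 kJ/min
Outlet flows (mol/min): A 153.18, B 76.82
Sensible, products 25→65.6 °C: 1422.4 kJ/min
Q = ΔH = -1707.3 kJ/min = -28.454 kW
Heat removed = 28.454 kW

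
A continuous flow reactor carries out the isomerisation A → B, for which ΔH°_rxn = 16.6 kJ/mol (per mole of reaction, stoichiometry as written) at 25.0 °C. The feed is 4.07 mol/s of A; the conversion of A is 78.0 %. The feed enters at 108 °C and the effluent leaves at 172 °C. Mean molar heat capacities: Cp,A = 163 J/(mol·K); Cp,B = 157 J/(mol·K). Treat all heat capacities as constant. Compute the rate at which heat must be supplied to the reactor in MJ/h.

Extent of reaction ξ = 0.780 × 4.07 = 3.1746 mol/s
Reaction term: ξ·ΔH°_rxn = 3.1746 × 16.6 = 52.698 kJ/s
Sensible, feed 108→25 °C: -55.063 kJ/s
Outlet flows (mol/s): A 0.8954, B 3.1746
Sensible, products 25→172 °C: 94.721 kJ/s
Q = ΔH = 92.357 kJ/s = 92.357 kW
Heat supplied = 332.48 MJ/h

Q_in = 332 MJ/h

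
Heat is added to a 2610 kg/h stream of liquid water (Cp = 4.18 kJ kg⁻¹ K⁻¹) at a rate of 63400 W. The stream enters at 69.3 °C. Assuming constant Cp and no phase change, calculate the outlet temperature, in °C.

Q = 63400 W = 228240 kJ/h
ΔT = Q/(ṁ·Cp) = 228240/(2610×4.18) = 20.921 K
T_out = 69.3 + 20.921 = 90.221 °C

T_out = 90.2 °C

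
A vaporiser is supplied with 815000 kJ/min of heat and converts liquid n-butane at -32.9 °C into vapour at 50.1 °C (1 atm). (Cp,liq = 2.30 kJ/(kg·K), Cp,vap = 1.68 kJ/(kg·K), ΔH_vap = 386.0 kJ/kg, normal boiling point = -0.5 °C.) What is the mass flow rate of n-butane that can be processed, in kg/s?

Δh = 2.30×(-0.5−-32.9) + 386.0 + 1.68×(50.1−-0.5) = 545.53 kJ/kg
Q = 815000 kJ/min = 13583 kJ/s = 13583 kJ/s
ṁ = Q/Δh = 13583 / 545.53 = 24.899 kg/s

ṁ = 24.9 kg/s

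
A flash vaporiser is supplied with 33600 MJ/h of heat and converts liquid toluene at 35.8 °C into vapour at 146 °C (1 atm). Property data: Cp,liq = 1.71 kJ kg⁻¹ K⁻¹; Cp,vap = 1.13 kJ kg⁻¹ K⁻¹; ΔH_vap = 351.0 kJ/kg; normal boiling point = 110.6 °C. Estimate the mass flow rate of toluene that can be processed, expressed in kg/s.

ṁ = 18.0 kg/s

Δh = 1.71×(110.6−35.8) + 351.0 + 1.13×(146−110.6) = 518.91 kJ/kg
Q = 33600 MJ/h = 9333.3 kJ/s = 9333.3 kJ/s
ṁ = Q/Δh = 9333.3 / 518.91 = 17.986 kg/s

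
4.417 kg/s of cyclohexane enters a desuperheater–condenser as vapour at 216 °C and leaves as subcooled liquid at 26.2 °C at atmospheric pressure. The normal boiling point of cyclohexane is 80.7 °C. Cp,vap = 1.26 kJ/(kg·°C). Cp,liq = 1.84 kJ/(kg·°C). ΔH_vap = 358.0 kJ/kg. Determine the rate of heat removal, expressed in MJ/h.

vapour 216→80.7 °C: -170.48 kJ/kg
condensation at 80.7 °C: -358 kJ/kg
liquid 80.7→26.2 °C: -100.28 kJ/kg
Δh = -170.48 + -358 + -100.28 = -628.76 kJ/kg
Q = ṁ·Δh = 4.417 kg/s × -628.76 kJ/kg = -2777.2 kJ/s
|Q| = 2777.2 kW = 9998 MJ/h

Q_c = 10000 MJ/h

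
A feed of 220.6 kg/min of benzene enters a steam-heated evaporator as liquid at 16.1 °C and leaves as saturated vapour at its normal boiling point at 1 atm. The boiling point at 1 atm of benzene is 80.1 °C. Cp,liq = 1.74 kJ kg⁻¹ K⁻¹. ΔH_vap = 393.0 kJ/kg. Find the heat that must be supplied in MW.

liquid 16.1→80.1 °C: 111.36 kJ/kg
vaporisation at 80.1 °C: 393 kJ/kg
Δh = 111.36 + 393 = 504.36 kJ/kg
Q = ṁ·Δh = 220.6 kg/min × 504.36 kJ/kg = 111260 kJ/min
|Q| = 1854.4 kW = 1.8544 MW

Q = 1.85 MW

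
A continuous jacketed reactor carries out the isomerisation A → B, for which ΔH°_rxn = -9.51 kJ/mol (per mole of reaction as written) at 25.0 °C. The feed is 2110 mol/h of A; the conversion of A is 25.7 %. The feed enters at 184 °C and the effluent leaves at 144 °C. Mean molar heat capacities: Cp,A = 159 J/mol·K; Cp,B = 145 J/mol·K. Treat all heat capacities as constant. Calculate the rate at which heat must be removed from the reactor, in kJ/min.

Extent of reaction ξ = 0.257 × 2110 = 542.27 mol/h
Reaction term: ξ·ΔH°_rxn = 542.27 × -9.51 = -5157 kJ/h
Sensible, feed 184→25 °C: -53343 kJ/h
Outlet flows (mol/h): A 1567.7, B 542.27
Sensible, products 25→144 °C: 39020 kJ/h
Q = ΔH = -19480 kJ/h = -5.4111 kW
Heat removed = 324.67 kJ/min

Q_out = 325 kJ/min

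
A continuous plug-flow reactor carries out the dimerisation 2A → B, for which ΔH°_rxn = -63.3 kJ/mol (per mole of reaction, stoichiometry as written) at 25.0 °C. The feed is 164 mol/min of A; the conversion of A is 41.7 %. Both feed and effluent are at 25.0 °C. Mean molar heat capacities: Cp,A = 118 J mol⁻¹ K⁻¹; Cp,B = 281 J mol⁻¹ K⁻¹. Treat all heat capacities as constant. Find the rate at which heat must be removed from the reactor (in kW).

Extent of reaction ξ = 0.417 × 164 / 2 = 34.194 mol/min
Reaction term: ξ·ΔH°_rxn = 34.194 × -63.3 = -2164.5 kJ/min
Q = ΔH = -2164.5 kJ/min = -36.075 kW
Heat removed = 36.075 kW

Q_out = 36.1 kW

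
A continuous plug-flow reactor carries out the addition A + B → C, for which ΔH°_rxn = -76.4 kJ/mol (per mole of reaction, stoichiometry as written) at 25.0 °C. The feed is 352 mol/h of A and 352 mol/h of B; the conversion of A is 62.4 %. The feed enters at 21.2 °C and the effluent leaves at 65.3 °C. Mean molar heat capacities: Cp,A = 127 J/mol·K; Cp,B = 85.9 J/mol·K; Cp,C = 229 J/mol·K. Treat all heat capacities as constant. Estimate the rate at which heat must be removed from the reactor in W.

Extent of reaction ξ = 0.624 × 352 = 219.65 mol/h
Reaction term: ξ·ΔH°_rxn = 219.65 × -76.4 = -16781 kJ/h
Sensible, feed 21.2→25 °C: 284.78 kJ/h
Outlet flows (mol/h): A 132.35, B 132.35, C 219.65
Sensible, products 25→65.3 °C: 3162.6 kJ/h
Q = ΔH = -13334 kJ/h = -3.7038 kW
Heat removed = 3703.8 W

Q_out = 3700 W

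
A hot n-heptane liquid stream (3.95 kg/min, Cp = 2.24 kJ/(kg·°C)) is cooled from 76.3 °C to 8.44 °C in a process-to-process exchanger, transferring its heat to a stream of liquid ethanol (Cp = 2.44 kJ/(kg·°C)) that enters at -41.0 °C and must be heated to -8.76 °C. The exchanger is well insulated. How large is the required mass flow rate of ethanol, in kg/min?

Heat released by hot stream: Q = 3.95 × 2.24 × (76.3 − 8.44) = 600.43 kJ/min
Energy balance on cold side (adiabatic exchanger): Q = ṁ_c·Cp_c·(T_c,out − T_c,in)
ṁ_c = 600.43 / [2.44 × (-8.76 − -41.0)] = 7.6326 kg/min

ṁ_c = 7.63 kg/min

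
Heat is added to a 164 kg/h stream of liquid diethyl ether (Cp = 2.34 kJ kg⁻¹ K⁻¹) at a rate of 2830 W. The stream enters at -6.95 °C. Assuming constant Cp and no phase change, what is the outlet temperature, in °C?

Q = 2830 W = 10188 kJ/h
ΔT = Q/(ṁ·Cp) = 10188/(164×2.34) = 26.548 K
T_out = -6.95 + 26.548 = 19.598 °C

T_out = 19.6 °C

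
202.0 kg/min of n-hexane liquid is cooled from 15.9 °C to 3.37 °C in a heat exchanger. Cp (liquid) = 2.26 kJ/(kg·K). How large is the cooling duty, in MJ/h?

Q_c = 343 MJ/h

Q = ṁ·Cp·ΔT = 202.0 × 2.26 × (3.37 − 15.9) = -5720.2 kJ/min
Converting: 5720.2 / 60 s = 95.337 kW
Cooling duty = 343.21 MJ/h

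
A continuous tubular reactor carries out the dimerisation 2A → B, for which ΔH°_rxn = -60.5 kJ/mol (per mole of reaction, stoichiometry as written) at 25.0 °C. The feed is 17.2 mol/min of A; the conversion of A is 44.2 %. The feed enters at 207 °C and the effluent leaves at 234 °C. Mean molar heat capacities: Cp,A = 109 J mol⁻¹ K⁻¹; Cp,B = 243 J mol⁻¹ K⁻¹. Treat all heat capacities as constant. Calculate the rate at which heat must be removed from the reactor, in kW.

Q_out = 2.66 kW

Extent of reaction ξ = 0.442 × 17.2 / 2 = 3.8012 mol/min
Reaction term: ξ·ΔH°_rxn = 3.8012 × -60.5 = -229.97 kJ/min
Sensible, feed 207→25 °C: -341.21 kJ/min
Outlet flows (mol/min): A 9.5976, B 3.8012
Sensible, products 25→234 °C: 411.69 kJ/min
Q = ΔH = -159.49 kJ/min = -2.6582 kW
Heat removed = 2.6582 kW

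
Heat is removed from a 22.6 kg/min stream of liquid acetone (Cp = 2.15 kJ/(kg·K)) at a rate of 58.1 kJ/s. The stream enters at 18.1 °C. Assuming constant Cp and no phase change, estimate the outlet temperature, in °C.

T_out = -53.6 °C

Q = 58.1 kJ/s = 3486 kJ/min
ΔT = Q/(ṁ·Cp) = 3486/(22.6×2.15) = 71.743 K
T_out = 18.1 − 71.743 = -53.643 °C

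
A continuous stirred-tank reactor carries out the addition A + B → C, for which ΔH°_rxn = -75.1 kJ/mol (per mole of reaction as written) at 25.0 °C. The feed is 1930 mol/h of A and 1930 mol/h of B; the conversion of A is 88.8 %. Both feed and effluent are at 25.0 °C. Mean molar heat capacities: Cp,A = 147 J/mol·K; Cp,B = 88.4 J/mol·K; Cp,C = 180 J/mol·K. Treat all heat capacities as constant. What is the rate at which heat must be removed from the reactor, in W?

Extent of reaction ξ = 0.888 × 1930 = 1713.8 mol/h
Reaction term: ξ·ΔH°_rxn = 1713.8 × -75.1 = -128710 kJ/h
Q = ΔH = -128710 kJ/h = -35.753 kW
Heat removed = 35753 W

Q_out = 35800 W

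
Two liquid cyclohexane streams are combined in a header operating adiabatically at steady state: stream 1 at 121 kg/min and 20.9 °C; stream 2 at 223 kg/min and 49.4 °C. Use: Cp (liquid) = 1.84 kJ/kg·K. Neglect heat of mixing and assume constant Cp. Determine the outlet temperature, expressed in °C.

Adiabatic, steady state ⇒ Σ ṁᵢCp,ᵢ(T_out − Tᵢ) = 0
Σ ṁᵢCp,ᵢTᵢ = 121×1.84×20.9 + 223×1.84×49.4 = 24923
Σ ṁᵢCp,ᵢ = 121×1.84 + 223×1.84 = 632.96
T_out = 24923 / 632.96 = 39.375 °C

T_out = 39.4 °C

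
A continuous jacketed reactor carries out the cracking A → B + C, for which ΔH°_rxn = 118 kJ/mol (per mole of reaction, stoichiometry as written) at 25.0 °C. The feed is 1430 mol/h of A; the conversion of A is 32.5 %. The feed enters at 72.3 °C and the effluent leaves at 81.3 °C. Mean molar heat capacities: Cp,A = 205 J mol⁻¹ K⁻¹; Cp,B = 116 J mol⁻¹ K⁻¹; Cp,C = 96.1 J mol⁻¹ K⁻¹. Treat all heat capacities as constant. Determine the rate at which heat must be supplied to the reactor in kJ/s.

Q_in = 16.0 kJ/s

Extent of reaction ξ = 0.325 × 1430 = 464.75 mol/h
Reaction term: ξ·ΔH°_rxn = 464.75 × 118 = 54840 kJ/h
Sensible, feed 72.3→25 °C: -13866 kJ/h
Outlet flows (mol/h): A 965.25, B 464.75, C 464.75
Sensible, products 25→81.3 °C: 16690 kJ/h
Q = ΔH = 57665 kJ/h = 16.018 kW
Heat supplied = 16.018 kJ/s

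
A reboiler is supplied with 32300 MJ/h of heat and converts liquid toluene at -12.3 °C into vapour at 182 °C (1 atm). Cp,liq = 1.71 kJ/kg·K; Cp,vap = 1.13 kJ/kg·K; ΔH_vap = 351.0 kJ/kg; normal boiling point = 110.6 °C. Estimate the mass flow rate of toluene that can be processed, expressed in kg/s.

ṁ = 14.0 kg/s

Δh = 1.71×(110.6−-12.3) + 351.0 + 1.13×(182−110.6) = 641.84 kJ/kg
Q = 32300 MJ/h = 8972.2 kJ/s = 8972.2 kJ/s
ṁ = Q/Δh = 8972.2 / 641.84 = 13.979 kg/s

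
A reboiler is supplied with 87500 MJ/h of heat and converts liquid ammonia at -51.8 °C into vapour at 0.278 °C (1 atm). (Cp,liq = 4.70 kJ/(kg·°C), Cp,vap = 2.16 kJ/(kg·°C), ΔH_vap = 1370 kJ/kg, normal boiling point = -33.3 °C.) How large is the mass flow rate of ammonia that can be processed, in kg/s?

Δh = 4.70×(-33.3−-51.8) + 1370 + 2.16×(0.278−-33.3) = 1529.5 kJ/kg
Q = 87500 MJ/h = 24306 kJ/s = 24306 kJ/s
ṁ = Q/Δh = 24306 / 1529.5 = 15.891 kg/s

ṁ = 15.9 kg/s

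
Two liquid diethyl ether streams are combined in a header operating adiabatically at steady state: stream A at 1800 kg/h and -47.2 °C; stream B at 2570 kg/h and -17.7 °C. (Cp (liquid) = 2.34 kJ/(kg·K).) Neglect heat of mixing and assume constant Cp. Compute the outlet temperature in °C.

T_out = -29.9 °C

No heat crosses the boundary, so H_out = H_in.
T_out = Σ ṁᵢCp,ᵢTᵢ / Σ ṁᵢCp,ᵢ
      = -305250 / 10226 = -29.851 °C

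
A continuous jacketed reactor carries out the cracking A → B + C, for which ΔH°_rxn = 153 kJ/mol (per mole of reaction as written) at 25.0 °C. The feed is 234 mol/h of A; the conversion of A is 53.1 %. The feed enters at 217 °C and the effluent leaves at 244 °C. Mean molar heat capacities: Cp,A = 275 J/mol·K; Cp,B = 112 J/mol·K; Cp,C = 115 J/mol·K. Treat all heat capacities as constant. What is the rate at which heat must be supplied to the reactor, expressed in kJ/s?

Q_in = 5.40 kJ/s

Extent of reaction ξ = 0.531 × 234 = 124.25 mol/h
Reaction term: ξ·ΔH°_rxn = 124.25 × 153 = 19011 kJ/h
Sensible, feed 217→25 °C: -12355 kJ/h
Outlet flows (mol/h): A 109.75, B 124.25, C 124.25
Sensible, products 25→244 °C: 12786 kJ/h
Q = ΔH = 19442 kJ/h = 5.4006 kW
Heat supplied = 5.4006 kJ/s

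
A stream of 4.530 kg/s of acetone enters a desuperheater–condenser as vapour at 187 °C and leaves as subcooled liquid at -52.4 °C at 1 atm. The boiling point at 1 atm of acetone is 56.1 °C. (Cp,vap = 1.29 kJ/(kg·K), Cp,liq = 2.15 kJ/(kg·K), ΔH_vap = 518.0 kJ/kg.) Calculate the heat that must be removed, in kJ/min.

vapour 187→56.1 °C: -168.86 kJ/kg
condensation at 56.1 °C: -518 kJ/kg
liquid 56.1→-52.4 °C: -233.27 kJ/kg
Δh = -168.86 + -518 + -233.27 = -920.14 kJ/kg
Q = ṁ·Δh = 4.530 kg/s × -920.14 kJ/kg = -4168.2 kJ/s
|Q| = 4168.2 kW = 250090 kJ/min

Q_c = 250000 kJ/min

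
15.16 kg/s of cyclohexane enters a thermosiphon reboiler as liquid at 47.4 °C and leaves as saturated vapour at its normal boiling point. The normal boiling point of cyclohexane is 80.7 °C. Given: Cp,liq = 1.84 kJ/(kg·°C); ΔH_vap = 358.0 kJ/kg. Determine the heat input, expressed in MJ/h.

liquid 47.4→80.7 °C: 61.272 kJ/kg
vaporisation at 80.7 °C: 358 kJ/kg
Δh = 61.272 + 358 = 419.27 kJ/kg
Q = ṁ·Δh = 15.16 kg/s × 419.27 kJ/kg = 6356.2 kJ/s
|Q| = 6356.2 kW = 22882 MJ/h

Q = 22900 MJ/h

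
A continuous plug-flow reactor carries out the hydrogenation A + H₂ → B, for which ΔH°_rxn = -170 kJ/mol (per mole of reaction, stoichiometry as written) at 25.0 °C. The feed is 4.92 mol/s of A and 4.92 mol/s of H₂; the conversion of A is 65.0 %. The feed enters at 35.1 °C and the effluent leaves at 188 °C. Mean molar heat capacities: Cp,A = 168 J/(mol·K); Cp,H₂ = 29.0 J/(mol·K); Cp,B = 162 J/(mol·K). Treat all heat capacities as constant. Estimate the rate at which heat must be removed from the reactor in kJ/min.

Extent of reaction ξ = 0.650 × 4.92 = 3.198 mol/s
Reaction term: ξ·ΔH°_rxn = 3.198 × -170 = -543.66 kJ/s
Sensible, feed 35.1→25 °C: -9.7893 kJ/s
Outlet flows (mol/s): A 1.722, H₂ 1.722, B 3.198
Sensible, products 25→188 °C: 139.74 kJ/s
Q = ΔH = -413.71 kJ/s = -413.71 kW
Heat removed = 24822 kJ/min

Q_out = 24800 kJ/min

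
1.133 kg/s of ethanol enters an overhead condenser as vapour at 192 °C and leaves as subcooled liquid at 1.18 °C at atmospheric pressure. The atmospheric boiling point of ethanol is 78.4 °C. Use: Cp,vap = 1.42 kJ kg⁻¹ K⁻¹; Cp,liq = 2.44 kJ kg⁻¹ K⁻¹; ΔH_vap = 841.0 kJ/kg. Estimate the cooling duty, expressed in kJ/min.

Q_c = 80900 kJ/min

vapour 192→78.4 °C: -161.31 kJ/kg
condensation at 78.4 °C: -841 kJ/kg
liquid 78.4→1.18 °C: -188.42 kJ/kg
Δh = -161.31 + -841 + -188.42 = -1190.7 kJ/kg
Q = ṁ·Δh = 1.133 kg/s × -1190.7 kJ/kg = -1349.1 kJ/s
|Q| = 1349.1 kW = 80946 kJ/min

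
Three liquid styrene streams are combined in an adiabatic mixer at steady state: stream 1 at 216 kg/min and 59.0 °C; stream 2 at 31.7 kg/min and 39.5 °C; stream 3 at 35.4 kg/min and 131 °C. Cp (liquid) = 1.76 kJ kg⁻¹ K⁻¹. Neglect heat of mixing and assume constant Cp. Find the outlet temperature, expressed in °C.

T_out = 65.8 °C

Adiabatic, steady state ⇒ Σ ṁᵢCp,ᵢ(T_out − Tᵢ) = 0
Σ ṁᵢCp,ᵢTᵢ = 216×1.76×59.0 + 31.7×1.76×39.5 + 35.4×1.76×131 = 32795
Σ ṁᵢCp,ᵢ = 216×1.76 + 31.7×1.76 + 35.4×1.76 = 498.26
T_out = 32795 / 498.26 = 65.82 °C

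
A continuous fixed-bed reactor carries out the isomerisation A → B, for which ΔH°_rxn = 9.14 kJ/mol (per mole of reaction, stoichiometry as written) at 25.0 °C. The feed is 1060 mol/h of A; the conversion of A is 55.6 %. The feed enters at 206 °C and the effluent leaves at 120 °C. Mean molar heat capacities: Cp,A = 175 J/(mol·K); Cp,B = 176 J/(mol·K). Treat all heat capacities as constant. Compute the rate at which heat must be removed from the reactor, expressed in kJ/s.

Extent of reaction ξ = 0.556 × 1060 = 589.36 mol/h
Reaction term: ξ·ΔH°_rxn = 589.36 × 9.14 = 5386.8 kJ/h
Sensible, feed 206→25 °C: -33576 kJ/h
Outlet flows (mol/h): A 470.64, B 589.36
Sensible, products 25→120 °C: 17678 kJ/h
Q = ΔH = -10510 kJ/h = -2.9195 kW
Heat removed = 2.9195 kJ/s

Q_out = 2.92 kJ/s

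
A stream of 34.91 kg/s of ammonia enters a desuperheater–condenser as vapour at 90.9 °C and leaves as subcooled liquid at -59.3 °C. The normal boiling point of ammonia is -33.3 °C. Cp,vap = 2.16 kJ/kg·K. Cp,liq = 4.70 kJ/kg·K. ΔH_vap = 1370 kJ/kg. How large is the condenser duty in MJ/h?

Q_c = 221000 MJ/h

vapour 90.9→-33.3 °C: -268.27 kJ/kg
condensation at -33.3 °C: -1370 kJ/kg
liquid -33.3→-59.3 °C: -122.2 kJ/kg
Δh = -268.27 + -1370 + -122.2 = -1760.5 kJ/kg
Q = ṁ·Δh = 34.91 kg/s × -1760.5 kJ/kg = -61458 kJ/s
|Q| = 61458 kW = 221250 MJ/h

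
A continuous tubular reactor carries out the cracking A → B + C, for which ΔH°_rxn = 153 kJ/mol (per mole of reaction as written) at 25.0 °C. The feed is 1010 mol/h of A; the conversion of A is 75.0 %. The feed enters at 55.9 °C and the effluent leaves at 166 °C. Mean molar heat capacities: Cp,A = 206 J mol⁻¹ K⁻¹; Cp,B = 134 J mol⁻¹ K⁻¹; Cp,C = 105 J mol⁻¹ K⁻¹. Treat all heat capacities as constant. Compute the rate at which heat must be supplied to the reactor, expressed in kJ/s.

Extent of reaction ξ = 0.750 × 1010 = 757.5 mol/h
Reaction term: ξ·ΔH°_rxn = 757.5 × 153 = 115900 kJ/h
Sensible, feed 55.9→25 °C: -6429.1 kJ/h
Outlet flows (mol/h): A 252.5, B 757.5, C 757.5
Sensible, products 25→166 °C: 32861 kJ/h
Q = ΔH = 142330 kJ/h = 39.536 kW
Heat supplied = 39.536 kJ/s

Q_in = 39.5 kJ/s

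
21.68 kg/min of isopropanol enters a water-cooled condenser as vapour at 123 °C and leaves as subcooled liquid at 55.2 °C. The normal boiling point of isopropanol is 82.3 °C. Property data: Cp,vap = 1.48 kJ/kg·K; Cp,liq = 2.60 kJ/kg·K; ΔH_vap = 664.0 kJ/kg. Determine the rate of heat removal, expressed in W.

Q_c = 287000 W

vapour 123→82.3 °C: -60.236 kJ/kg
condensation at 82.3 °C: -664 kJ/kg
liquid 82.3→55.2 °C: -70.46 kJ/kg
Δh = -60.236 + -664 + -70.46 = -794.7 kJ/kg
Q = ṁ·Δh = 21.68 kg/min × -794.7 kJ/kg = -17229 kJ/min
|Q| = 287.15 kW = 287150 W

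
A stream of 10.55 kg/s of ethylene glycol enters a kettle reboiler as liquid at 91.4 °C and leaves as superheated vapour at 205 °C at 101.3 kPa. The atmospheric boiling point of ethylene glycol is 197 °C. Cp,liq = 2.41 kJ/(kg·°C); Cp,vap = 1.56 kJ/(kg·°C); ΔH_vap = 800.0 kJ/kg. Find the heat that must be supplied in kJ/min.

liquid 91.4→197 °C: 254.5 kJ/kg
vaporisation at 197 °C: 800 kJ/kg
vapour 197→205 °C: 12.48 kJ/kg
Δh = 254.5 + 800 + 12.48 = 1067 kJ/kg
Q = ṁ·Δh = 10.55 kg/s × 1067 kJ/kg = 11257 kJ/s
|Q| = 11257 kW = 675400 kJ/min

Q = 675000 kJ/min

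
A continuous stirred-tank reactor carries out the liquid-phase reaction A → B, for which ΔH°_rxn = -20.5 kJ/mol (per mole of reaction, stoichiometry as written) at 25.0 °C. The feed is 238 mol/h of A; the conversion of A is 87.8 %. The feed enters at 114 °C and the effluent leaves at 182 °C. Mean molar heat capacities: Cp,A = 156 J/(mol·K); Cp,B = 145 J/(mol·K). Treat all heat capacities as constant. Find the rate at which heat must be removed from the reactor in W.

Q_out = 589 W

Extent of reaction ξ = 0.878 × 238 = 208.96 mol/h
Reaction term: ξ·ΔH°_rxn = 208.96 × -20.5 = -4283.8 kJ/h
Sensible, feed 114→25 °C: -3304.4 kJ/h
Outlet flows (mol/h): A 29.036, B 208.96
Sensible, products 25→182 °C: 5468.2 kJ/h
Q = ΔH = -2119.9 kJ/h = -0.58887 kW
Heat removed = 588.87 W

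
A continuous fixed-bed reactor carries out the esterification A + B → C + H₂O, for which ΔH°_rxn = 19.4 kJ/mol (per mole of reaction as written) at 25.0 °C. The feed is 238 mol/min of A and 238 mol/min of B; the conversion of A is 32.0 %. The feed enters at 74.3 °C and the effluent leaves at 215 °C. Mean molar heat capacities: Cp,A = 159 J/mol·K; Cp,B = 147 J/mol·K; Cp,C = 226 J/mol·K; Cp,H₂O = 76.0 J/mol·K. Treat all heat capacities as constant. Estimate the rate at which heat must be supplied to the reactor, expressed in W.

Extent of reaction ξ = 0.320 × 238 = 76.16 mol/min
Reaction term: ξ·ΔH°_rxn = 76.16 × 19.4 = 1477.5 kJ/min
Sensible, feed 74.3→25 °C: -3590.4 kJ/min
Outlet flows (mol/min): A 161.84, B 161.84, C 76.16, H₂O 76.16
Sensible, products 25→215 °C: 13779 kJ/min
Q = ΔH = 11667 kJ/min = 194.44 kW
Heat supplied = 194440 W

Q_in = 194000 W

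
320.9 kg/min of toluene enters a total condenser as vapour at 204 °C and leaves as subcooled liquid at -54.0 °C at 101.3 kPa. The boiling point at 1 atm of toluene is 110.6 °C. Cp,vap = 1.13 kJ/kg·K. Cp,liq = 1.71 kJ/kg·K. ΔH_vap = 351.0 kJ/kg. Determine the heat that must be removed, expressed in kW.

vapour 204→110.6 °C: -105.54 kJ/kg
condensation at 110.6 °C: -351 kJ/kg
liquid 110.6→-54.0 °C: -281.47 kJ/kg
Δh = -105.54 + -351 + -281.47 = -738.01 kJ/kg
Q = ṁ·Δh = 320.9 kg/min × -738.01 kJ/kg = -236830 kJ/min
|Q| = 3947.1 kW

Q_c = 3950 kW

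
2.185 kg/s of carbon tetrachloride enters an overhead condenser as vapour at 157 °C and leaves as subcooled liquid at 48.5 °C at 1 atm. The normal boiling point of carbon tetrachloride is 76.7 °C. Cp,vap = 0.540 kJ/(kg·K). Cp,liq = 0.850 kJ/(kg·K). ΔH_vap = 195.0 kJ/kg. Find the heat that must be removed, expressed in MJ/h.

vapour 157→76.7 °C: -43.362 kJ/kg
condensation at 76.7 °C: -195 kJ/kg
liquid 76.7→48.5 °C: -23.97 kJ/kg
Δh = -43.362 + -195 + -23.97 = -262.33 kJ/kg
Q = ṁ·Δh = 2.185 kg/s × -262.33 kJ/kg = -573.2 kJ/s
|Q| = 573.2 kW = 2063.5 MJ/h

Q_c = 2060 MJ/h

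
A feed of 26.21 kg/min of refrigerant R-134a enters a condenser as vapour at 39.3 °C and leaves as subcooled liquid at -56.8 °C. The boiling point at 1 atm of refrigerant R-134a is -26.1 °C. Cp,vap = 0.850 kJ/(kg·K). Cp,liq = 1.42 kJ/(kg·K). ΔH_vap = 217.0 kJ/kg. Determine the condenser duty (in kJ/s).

vapour 39.3→-26.1 °C: -55.59 kJ/kg
condensation at -26.1 °C: -217 kJ/kg
liquid -26.1→-56.8 °C: -43.594 kJ/kg
Δh = -55.59 + -217 + -43.594 = -316.18 kJ/kg
Q = ṁ·Δh = 26.21 kg/min × -316.18 kJ/kg = -8287.2 kJ/min
|Q| = 138.12 kW

Q_c = 138 kJ/s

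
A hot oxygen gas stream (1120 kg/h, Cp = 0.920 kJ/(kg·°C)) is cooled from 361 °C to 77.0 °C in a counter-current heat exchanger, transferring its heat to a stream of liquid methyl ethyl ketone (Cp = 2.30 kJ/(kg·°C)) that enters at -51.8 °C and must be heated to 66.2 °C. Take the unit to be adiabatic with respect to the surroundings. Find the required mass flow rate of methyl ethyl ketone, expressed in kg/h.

Heat released by hot stream: Q = 1120 × 0.920 × (361 − 77.0) = 292630 kJ/h
Energy balance on cold side (adiabatic exchanger): Q = ṁ_c·Cp_c·(T_c,out − T_c,in)
ṁ_c = 292630 / [2.30 × (66.2 − -51.8)] = 1078.2 kg/h

ṁ_c = 1080 kg/h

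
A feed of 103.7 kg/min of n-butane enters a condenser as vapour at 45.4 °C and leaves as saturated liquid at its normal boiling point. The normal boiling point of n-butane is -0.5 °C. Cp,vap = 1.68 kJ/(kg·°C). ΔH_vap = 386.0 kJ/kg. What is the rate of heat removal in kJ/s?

Q_c = 800 kJ/s

vapour 45.4→-0.5 °C: -77.112 kJ/kg
condensation at -0.5 °C: -386 kJ/kg
Δh = -77.112 + -386 = -463.11 kJ/kg
Q = ṁ·Δh = 103.7 kg/min × -463.11 kJ/kg = -48025 kJ/min
|Q| = 800.41 kW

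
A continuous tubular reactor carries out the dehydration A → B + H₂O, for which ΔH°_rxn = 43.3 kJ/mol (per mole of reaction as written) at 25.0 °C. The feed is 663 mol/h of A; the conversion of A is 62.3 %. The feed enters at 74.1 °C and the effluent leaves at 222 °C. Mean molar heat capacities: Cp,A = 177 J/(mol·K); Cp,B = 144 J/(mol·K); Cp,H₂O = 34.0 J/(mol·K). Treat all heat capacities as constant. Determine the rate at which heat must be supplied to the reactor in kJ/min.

Q_in = 589 kJ/min

Extent of reaction ξ = 0.623 × 663 = 413.05 mol/h
Reaction term: ξ·ΔH°_rxn = 413.05 × 43.3 = 17885 kJ/h
Sensible, feed 74.1→25 °C: -5761.9 kJ/h
Outlet flows (mol/h): A 249.95, B 413.05, H₂O 413.05
Sensible, products 25→222 °C: 23200 kJ/h
Q = ΔH = 35323 kJ/h = 9.8118 kW
Heat supplied = 588.71 kJ/min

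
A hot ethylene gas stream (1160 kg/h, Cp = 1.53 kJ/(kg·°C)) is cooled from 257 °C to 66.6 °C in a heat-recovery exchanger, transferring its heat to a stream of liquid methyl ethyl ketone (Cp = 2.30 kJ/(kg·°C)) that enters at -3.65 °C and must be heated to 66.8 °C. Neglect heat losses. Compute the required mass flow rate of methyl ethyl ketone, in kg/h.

Heat released by hot stream: Q = 1160 × 1.53 × (257 − 66.6) = 337920 kJ/h
Energy balance on cold side (adiabatic exchanger): Q = ṁ_c·Cp_c·(T_c,out − T_c,in)
ṁ_c = 337920 / [2.30 × (66.8 − -3.65)] = 2085.5 kg/h

ṁ_c = 2090 kg/h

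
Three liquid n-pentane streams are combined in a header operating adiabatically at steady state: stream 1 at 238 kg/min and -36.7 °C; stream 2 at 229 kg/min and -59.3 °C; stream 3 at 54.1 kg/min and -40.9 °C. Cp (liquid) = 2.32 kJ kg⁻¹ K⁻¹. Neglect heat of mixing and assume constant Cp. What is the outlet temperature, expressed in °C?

No heat crosses the boundary, so H_out = H_in.
Σ ṁᵢCp,ᵢTᵢ = 238×2.32×-36.7 + 229×2.32×-59.3 + 54.1×2.32×-40.9 = -56903
Σ ṁᵢCp,ᵢ = 238×2.32 + 229×2.32 + 54.1×2.32 = 1209
T_out = -56903 / 1209 = -47.068 °C

T_out = -47.1 °C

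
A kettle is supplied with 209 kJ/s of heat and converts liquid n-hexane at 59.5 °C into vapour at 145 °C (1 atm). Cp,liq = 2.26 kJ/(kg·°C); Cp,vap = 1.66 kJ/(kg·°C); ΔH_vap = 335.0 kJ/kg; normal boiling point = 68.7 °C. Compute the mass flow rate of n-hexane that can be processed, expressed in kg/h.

Δh = 2.26×(68.7−59.5) + 335.0 + 1.66×(145−68.7) = 482.45 kJ/kg
Q = 209 kJ/s = 209 kJ/s = 752400 kJ/h
ṁ = Q/Δh = 752400 / 482.45 = 1559.5 kg/h

ṁ = 1560 kg/h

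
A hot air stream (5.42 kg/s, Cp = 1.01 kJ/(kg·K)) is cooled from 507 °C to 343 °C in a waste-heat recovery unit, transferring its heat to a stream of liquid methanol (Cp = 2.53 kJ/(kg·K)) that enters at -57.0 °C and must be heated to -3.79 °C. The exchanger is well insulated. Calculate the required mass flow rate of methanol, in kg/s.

ṁ_c = 6.67 kg/s

Heat released by hot stream: Q = 5.42 × 1.01 × (507 − 343) = 897.77 kJ/s
Energy balance on cold side (adiabatic exchanger): Q = ṁ_c·Cp_c·(T_c,out − T_c,in)
ṁ_c = 897.77 / [2.53 × (-3.79 − -57.0)] = 6.6688 kg/s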